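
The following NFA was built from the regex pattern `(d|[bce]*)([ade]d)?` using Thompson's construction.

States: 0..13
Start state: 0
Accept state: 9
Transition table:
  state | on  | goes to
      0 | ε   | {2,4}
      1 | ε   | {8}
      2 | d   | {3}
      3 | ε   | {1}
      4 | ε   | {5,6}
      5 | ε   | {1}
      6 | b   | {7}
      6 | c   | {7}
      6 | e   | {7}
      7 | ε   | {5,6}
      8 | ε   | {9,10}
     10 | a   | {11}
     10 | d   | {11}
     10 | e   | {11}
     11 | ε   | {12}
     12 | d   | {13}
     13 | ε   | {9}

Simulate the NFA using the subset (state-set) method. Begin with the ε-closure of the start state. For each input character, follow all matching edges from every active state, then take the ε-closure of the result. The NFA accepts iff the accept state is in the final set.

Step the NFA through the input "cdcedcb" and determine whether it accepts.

Answer: REJECT

Steps:
start: ε-closure({0}) = {0,1,2,4,5,6,8,9,10}
'c' @ 1: {1,5,6,7,8,9,10}  (accept∈set)
'd' @ 2: {11,12}
'c' @ 3: {}  — no active states
rest 'edcb' ignored (set empty)
end set {} — state 9 not in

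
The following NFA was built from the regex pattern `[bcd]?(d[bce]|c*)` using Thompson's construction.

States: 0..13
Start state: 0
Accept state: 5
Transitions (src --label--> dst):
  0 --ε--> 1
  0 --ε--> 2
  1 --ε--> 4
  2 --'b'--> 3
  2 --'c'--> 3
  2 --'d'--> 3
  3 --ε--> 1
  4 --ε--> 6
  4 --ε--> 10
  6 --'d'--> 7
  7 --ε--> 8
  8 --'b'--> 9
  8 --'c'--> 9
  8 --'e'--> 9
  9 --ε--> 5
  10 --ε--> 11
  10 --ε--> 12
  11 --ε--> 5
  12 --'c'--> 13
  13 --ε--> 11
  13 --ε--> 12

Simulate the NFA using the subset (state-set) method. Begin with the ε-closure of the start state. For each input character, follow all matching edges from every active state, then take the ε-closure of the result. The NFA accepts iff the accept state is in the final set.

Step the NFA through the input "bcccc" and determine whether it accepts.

S₀ = ε-closure({0}) = {0,1,2,4,5,6,10,11,12}
'b' @ 1: {1,3,4,5,6,10,11,12}  ✓accept
'c' @ 2: {5,11,12,13}  ✓accept
'c' @ 3: {5,11,12,13}  ✓accept
'c' @ 4: {5,11,12,13}  ✓accept
'c' @ 5: {5,11,12,13}  ✓accept
end set {5,11,12,13} — state 5 in

Answer: ACCEPT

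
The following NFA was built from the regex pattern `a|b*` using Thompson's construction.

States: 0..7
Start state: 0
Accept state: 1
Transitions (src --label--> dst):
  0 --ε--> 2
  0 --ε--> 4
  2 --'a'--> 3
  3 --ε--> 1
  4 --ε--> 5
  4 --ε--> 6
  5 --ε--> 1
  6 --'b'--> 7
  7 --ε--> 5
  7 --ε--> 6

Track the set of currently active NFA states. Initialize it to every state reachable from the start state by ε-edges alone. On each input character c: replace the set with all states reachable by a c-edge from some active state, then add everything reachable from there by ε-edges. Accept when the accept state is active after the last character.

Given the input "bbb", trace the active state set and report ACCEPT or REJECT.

Answer: ACCEPT

Steps:
initial (ε-close {0}): {0,1,2,4,5,6}
'b' @ 1: {1,5,6,7}  ✓accept
'b' @ 2: {1,5,6,7}  ✓accept
'b' @ 3: {1,5,6,7}  ✓accept
after full input: {1,5,6,7}  (accept=1 in)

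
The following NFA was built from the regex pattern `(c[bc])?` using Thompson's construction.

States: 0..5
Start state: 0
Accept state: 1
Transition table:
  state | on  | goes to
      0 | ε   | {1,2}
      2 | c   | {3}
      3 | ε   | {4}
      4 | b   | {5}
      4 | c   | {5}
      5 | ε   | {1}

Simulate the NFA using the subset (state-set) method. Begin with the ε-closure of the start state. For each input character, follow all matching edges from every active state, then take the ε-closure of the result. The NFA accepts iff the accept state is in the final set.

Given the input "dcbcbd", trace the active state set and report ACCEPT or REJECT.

start: ε-closure({0}) = {0,1,2}
'd' @ 1: {}  — state set empty
rest 'cbcbd' ignored (set empty)
final: {}; accept 1 not in set

Answer: REJECT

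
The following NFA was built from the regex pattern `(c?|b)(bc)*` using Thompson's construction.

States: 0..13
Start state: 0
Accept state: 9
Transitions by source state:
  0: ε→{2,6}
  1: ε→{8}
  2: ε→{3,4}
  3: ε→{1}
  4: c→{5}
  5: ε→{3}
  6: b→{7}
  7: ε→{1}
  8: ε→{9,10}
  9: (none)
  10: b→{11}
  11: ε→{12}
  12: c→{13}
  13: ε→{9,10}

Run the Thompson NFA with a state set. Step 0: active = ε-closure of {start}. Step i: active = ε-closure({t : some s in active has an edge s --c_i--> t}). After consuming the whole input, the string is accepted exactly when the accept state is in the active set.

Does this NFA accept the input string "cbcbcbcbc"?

Answer: ACCEPT

Steps:
start: ε-closure({0}) = {0,1,2,3,4,6,8,9,10}
'c' @ 1: {1,3,5,8,9,10}  (accept∈set)
'b' @ 2: {11,12}
'c' @ 3: {9,10,13}  (accept∈set)
'b' @ 4: {11,12}
'c' @ 5: {9,10,13}  (accept∈set)
'b' @ 6: {11,12}
'c' @ 7: {9,10,13}  (accept∈set)
'b' @ 8: {11,12}
'c' @ 9: {9,10,13}  (accept∈set)
final: {9,10,13}; accept 9 in set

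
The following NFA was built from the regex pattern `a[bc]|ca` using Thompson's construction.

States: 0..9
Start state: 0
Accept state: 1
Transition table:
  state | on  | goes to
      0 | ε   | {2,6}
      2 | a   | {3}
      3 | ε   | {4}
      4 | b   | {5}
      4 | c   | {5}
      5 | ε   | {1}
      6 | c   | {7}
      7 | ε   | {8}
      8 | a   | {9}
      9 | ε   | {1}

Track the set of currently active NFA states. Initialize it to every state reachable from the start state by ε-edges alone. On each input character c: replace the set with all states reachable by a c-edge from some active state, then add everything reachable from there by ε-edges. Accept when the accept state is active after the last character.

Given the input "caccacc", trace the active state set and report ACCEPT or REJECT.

Answer: REJECT

Trace:
start: ε-closure({0}) = {0,2,6}
'c' @ 1: {7,8}
'a' @ 2: {1,9}  [accepting]
'c' @ 3: {}  — no active states
rest 'cacc' ignored (set empty)
end set {} — state 1 not in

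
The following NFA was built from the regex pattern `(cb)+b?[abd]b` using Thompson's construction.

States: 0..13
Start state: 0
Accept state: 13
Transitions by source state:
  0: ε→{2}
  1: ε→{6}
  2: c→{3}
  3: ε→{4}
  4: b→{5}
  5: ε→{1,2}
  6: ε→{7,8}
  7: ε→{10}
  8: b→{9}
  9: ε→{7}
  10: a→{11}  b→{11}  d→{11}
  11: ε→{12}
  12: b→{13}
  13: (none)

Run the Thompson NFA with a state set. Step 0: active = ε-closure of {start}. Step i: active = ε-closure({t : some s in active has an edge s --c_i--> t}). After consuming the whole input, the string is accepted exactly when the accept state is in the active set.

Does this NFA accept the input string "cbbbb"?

Answer: ACCEPT

Derivation:
S₀ = ε-closure({0}) = {0,2}
'c' @ 1: {3,4}
'b' @ 2: {1,2,5,6,7,8,10}
'b' @ 3: {7,9,10,11,12}
'b' @ 4: {11,12,13}  ✓accept
'b' @ 5: {13}  ✓accept
end set {13} — state 13 in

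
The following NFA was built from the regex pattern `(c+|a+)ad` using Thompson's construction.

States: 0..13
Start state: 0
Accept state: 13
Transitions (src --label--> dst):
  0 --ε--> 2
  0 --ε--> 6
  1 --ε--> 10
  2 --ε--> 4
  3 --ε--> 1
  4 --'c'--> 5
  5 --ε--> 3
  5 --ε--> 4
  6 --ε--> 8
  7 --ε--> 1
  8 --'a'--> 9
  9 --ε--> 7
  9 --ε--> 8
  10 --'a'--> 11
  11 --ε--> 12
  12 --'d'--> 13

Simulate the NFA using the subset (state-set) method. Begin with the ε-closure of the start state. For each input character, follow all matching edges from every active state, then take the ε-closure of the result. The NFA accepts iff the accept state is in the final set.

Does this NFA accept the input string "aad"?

Answer: ACCEPT

Steps:
initial (ε-close {0}): {0,2,4,6,8}
'a' @ 1: {1,7,8,9,10}
'a' @ 2: {1,7,8,9,10,11,12}
'd' @ 3: {13}  ✓accept
final: {13}; accept 13 in set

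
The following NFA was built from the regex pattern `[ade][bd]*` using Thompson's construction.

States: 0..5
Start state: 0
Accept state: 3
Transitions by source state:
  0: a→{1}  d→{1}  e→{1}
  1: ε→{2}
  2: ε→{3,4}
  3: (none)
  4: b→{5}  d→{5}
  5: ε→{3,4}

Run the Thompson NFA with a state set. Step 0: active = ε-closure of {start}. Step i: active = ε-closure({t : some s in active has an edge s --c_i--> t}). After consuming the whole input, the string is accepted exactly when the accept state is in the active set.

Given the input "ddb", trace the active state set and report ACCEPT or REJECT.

Answer: ACCEPT

Derivation:
initial (ε-close {0}): {0}
'd' @ 1: {1,2,3,4}  ✓accept
'd' @ 2: {3,4,5}  ✓accept
'b' @ 3: {3,4,5}  ✓accept
final: {3,4,5}; accept 3 in set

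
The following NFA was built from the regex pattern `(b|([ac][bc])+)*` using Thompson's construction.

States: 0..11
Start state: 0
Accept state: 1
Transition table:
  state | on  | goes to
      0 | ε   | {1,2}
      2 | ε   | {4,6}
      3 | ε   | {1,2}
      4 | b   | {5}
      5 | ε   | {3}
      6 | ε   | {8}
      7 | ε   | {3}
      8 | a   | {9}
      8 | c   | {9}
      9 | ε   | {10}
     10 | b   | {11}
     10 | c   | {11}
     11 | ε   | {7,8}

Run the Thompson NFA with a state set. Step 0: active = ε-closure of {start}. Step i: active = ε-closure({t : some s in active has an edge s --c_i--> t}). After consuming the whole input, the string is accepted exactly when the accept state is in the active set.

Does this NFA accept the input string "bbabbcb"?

Answer: ACCEPT

Derivation:
initial (ε-close {0}): {0,1,2,4,6,8}
'b' @ 1: {1,2,3,4,5,6,8}  ✓accept
'b' @ 2: {1,2,3,4,5,6,8}  ✓accept
'a' @ 3: {9,10}
'b' @ 4: {1,2,3,4,6,7,8,11}  ✓accept
'b' @ 5: {1,2,3,4,5,6,8}  ✓accept
'c' @ 6: {9,10}
'b' @ 7: {1,2,3,4,6,7,8,11}  ✓accept
after full input: {1,2,3,4,6,7,8,11}  (accept=1 in)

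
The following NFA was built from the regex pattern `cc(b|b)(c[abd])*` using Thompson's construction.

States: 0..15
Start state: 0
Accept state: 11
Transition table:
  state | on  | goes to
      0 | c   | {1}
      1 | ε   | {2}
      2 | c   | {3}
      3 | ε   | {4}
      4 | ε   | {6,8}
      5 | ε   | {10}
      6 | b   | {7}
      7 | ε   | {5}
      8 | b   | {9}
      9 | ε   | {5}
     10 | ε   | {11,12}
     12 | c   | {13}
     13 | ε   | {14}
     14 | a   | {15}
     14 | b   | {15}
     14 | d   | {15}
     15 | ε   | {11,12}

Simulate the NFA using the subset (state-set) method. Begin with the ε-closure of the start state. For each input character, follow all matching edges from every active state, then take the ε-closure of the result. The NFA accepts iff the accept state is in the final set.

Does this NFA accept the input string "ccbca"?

Answer: ACCEPT

Derivation:
S₀ = ε-closure({0}) = {0}
'c' @ 1: {1,2}
'c' @ 2: {3,4,6,8}
'b' @ 3: {5,7,9,10,11,12}  [accepting]
'c' @ 4: {13,14}
'a' @ 5: {11,12,15}  [accepting]
after full input: {11,12,15}  (accept=11 in)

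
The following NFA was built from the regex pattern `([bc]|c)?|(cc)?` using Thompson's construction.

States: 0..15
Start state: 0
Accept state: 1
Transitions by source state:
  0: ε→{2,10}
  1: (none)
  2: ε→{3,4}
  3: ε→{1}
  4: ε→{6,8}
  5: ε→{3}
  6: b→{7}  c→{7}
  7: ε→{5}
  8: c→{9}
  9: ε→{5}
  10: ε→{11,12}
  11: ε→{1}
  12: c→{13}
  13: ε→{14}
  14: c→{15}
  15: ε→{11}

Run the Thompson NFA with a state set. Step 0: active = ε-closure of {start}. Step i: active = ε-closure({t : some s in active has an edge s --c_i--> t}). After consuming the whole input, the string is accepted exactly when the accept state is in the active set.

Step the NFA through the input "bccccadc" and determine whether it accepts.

Answer: REJECT

Steps:
initial (ε-close {0}): {0,1,2,3,4,6,8,10,11,12}
'b' @ 1: {1,3,5,7}  [accepting]
'c' @ 2: {}  — dead — no transitions
rest 'cccadc' ignored (set empty)
end set {} — state 1 not in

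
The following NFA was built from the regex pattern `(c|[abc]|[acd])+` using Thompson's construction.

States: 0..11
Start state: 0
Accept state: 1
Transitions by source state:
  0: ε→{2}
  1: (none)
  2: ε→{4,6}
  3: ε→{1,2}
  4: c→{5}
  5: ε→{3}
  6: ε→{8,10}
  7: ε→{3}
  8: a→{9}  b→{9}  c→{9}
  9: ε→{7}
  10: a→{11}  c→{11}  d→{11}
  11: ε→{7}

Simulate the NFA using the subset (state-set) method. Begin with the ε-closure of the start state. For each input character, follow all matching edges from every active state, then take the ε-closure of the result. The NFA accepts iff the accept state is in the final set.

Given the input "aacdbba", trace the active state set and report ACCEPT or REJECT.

Answer: ACCEPT

Trace:
S₀ = ε-closure({0}) = {0,2,4,6,8,10}
'a' @ 1: {1,2,3,4,6,7,8,9,10,11}  [accepting]
'a' @ 2: {1,2,3,4,6,7,8,9,10,11}  [accepting]
'c' @ 3: {1,2,3,4,5,6,7,8,9,10,11}  [accepting]
'd' @ 4: {1,2,3,4,6,7,8,10,11}  [accepting]
'b' @ 5: {1,2,3,4,6,7,8,9,10}  [accepting]
'b' @ 6: {1,2,3,4,6,7,8,9,10}  [accepting]
'a' @ 7: {1,2,3,4,6,7,8,9,10,11}  [accepting]
final: {1,2,3,4,6,7,8,9,10,11}; accept 1 in set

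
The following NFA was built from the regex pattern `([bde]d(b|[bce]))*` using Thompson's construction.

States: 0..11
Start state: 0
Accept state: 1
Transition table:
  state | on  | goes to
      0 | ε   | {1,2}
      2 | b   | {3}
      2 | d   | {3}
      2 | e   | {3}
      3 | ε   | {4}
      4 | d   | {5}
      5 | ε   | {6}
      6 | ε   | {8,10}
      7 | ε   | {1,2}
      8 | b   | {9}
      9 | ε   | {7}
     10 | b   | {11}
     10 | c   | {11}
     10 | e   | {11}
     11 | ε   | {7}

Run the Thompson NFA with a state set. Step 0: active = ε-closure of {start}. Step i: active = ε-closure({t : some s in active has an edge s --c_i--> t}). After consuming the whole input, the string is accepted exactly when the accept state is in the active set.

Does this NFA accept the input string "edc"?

S₀ = ε-closure({0}) = {0,1,2}
'e' @ 1: {3,4}
'd' @ 2: {5,6,8,10}
'c' @ 3: {1,2,7,11}  ✓accept
end set {1,2,7,11} — state 1 in

Answer: ACCEPT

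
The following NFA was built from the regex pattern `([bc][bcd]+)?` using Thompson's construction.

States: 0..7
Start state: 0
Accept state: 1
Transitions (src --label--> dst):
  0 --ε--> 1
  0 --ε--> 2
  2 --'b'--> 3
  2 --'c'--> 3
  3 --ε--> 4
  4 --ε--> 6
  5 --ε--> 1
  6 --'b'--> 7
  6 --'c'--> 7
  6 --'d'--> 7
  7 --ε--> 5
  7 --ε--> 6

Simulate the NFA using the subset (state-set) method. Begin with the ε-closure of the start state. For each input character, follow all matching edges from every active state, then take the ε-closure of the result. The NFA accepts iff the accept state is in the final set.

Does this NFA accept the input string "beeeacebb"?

initial (ε-close {0}): {0,1,2}
'b' @ 1: {3,4,6}
'e' @ 2: {}  — no active states
rest 'eeacebb' ignored (set empty)
final: {}; accept 1 not in set

Answer: REJECT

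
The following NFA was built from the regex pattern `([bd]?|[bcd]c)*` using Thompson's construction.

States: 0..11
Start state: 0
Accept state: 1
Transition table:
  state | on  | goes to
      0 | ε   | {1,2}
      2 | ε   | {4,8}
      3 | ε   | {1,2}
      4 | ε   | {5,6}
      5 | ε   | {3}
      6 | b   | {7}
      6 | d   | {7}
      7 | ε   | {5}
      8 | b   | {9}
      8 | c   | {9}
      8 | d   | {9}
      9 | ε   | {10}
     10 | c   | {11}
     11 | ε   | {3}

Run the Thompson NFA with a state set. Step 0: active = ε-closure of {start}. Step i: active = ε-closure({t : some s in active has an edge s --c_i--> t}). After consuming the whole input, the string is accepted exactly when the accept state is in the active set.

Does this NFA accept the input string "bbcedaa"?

S₀ = ε-closure({0}) = {0,1,2,3,4,5,6,8}
'b' @ 1: {1,2,3,4,5,6,7,8,9,10}  [accepting]
'b' @ 2: {1,2,3,4,5,6,7,8,9,10}  [accepting]
'c' @ 3: {1,2,3,4,5,6,8,9,10,11}  [accepting]
'e' @ 4: {}  — no active states
rest 'daa' ignored (set empty)
end set {} — state 1 not in

Answer: REJECT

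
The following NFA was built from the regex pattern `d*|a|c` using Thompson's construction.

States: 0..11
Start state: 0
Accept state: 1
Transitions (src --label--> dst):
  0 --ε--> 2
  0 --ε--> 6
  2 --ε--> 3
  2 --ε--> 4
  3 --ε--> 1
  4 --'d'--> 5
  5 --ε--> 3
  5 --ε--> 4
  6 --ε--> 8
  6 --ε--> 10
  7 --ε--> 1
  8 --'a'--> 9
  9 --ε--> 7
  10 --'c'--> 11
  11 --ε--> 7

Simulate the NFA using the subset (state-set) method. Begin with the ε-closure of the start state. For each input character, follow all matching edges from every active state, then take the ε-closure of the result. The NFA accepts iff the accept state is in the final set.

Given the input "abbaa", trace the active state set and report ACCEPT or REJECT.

initial (ε-close {0}): {0,1,2,3,4,6,8,10}
'a' @ 1: {1,7,9}  [accepting]
'b' @ 2: {}  — no active states
rest 'baa' ignored (set empty)
end set {} — state 1 not in

Answer: REJECT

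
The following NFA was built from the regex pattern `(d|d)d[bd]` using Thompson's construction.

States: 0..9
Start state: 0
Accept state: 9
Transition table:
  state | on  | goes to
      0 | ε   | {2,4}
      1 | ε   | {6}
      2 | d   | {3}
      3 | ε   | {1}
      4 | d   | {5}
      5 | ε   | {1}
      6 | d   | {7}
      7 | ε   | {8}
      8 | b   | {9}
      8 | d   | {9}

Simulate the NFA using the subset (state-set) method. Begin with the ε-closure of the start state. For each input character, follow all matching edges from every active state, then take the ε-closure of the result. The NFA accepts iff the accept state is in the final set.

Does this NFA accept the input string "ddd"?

S₀ = ε-closure({0}) = {0,2,4}
'd' @ 1: {1,3,5,6}
'd' @ 2: {7,8}
'd' @ 3: {9}  ✓accept
final: {9}; accept 9 in set

Answer: ACCEPT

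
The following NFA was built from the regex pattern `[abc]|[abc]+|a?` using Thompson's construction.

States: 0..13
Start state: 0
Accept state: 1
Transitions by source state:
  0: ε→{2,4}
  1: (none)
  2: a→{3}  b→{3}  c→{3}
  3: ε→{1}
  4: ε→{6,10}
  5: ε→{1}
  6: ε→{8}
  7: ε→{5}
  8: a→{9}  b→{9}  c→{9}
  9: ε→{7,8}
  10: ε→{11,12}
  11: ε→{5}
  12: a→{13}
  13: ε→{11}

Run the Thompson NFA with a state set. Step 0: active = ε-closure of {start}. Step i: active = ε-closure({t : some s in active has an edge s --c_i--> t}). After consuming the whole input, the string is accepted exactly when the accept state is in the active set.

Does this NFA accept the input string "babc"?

initial (ε-close {0}): {0,1,2,4,5,6,8,10,11,12}
'b' @ 1: {1,3,5,7,8,9}  (accept∈set)
'a' @ 2: {1,5,7,8,9}  (accept∈set)
'b' @ 3: {1,5,7,8,9}  (accept∈set)
'c' @ 4: {1,5,7,8,9}  (accept∈set)
end set {1,5,7,8,9} — state 1 in

Answer: ACCEPT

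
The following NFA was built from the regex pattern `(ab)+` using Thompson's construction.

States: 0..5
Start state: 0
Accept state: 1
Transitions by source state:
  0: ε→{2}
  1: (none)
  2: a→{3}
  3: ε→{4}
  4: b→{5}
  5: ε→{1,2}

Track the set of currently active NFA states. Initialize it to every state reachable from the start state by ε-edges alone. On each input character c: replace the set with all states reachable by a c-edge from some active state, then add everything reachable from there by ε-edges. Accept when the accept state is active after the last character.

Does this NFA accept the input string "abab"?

Answer: ACCEPT

Trace:
start: ε-closure({0}) = {0,2}
'a' @ 1: {3,4}
'b' @ 2: {1,2,5}  [accepting]
'a' @ 3: {3,4}
'b' @ 4: {1,2,5}  [accepting]
final: {1,2,5}; accept 1 in set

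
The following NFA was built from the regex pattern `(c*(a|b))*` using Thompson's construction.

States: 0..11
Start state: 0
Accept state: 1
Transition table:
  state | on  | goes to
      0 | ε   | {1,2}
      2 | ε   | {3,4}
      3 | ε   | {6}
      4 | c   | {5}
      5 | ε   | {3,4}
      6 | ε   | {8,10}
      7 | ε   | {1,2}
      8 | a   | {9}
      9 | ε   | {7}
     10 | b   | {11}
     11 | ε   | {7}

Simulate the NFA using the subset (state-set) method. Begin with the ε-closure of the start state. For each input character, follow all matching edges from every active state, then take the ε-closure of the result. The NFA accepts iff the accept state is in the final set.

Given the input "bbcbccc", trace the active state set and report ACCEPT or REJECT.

Answer: REJECT

Derivation:
initial (ε-close {0}): {0,1,2,3,4,6,8,10}
'b' @ 1: {1,2,3,4,6,7,8,10,11}  [accepting]
'b' @ 2: {1,2,3,4,6,7,8,10,11}  [accepting]
'c' @ 3: {3,4,5,6,8,10}
'b' @ 4: {1,2,3,4,6,7,8,10,11}  [accepting]
'c' @ 5: {3,4,5,6,8,10}
'c' @ 6: {3,4,5,6,8,10}
'c' @ 7: {3,4,5,6,8,10}
final: {3,4,5,6,8,10}; accept 1 not in set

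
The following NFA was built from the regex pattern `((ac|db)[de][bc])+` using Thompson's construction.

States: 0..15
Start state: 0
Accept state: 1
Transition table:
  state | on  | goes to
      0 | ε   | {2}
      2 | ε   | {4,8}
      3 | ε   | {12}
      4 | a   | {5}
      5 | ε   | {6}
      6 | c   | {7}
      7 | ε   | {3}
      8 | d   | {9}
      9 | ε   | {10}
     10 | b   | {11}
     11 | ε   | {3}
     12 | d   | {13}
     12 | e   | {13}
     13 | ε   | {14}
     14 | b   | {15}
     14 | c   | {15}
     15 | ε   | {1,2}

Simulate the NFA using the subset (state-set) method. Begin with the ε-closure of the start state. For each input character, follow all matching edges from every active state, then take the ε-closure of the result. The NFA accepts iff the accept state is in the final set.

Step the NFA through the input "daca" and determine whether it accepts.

initial (ε-close {0}): {0,2,4,8}
'd' @ 1: {9,10}
'a' @ 2: {}  — state set empty
rest 'ca' ignored (set empty)
final: {}; accept 1 not in set

Answer: REJECT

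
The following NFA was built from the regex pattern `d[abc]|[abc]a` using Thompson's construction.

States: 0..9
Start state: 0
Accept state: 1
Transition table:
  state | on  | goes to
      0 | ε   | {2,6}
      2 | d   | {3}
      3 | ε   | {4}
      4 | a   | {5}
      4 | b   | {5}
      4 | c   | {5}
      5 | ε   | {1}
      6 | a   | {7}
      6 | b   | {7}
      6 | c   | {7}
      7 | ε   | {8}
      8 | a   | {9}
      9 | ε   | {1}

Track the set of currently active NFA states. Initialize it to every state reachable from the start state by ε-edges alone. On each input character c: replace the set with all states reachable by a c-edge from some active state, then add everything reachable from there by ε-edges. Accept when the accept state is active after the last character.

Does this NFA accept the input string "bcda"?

Answer: REJECT

Derivation:
start: ε-closure({0}) = {0,2,6}
'b' @ 1: {7,8}
'c' @ 2: {}  — dead — no transitions
rest 'da' ignored (set empty)
after full input: {}  (accept=1 not in)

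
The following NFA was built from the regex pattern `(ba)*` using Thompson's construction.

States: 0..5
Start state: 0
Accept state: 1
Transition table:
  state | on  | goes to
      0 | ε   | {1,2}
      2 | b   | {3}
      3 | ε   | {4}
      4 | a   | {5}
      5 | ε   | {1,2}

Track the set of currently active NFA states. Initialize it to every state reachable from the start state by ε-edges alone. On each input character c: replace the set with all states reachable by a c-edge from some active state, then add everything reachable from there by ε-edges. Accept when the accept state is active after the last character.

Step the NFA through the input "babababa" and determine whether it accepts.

Answer: ACCEPT

Derivation:
initial (ε-close {0}): {0,1,2}
'b' @ 1: {3,4}
'a' @ 2: {1,2,5}  (accept∈set)
'b' @ 3: {3,4}
'a' @ 4: {1,2,5}  (accept∈set)
'b' @ 5: {3,4}
'a' @ 6: {1,2,5}  (accept∈set)
'b' @ 7: {3,4}
'a' @ 8: {1,2,5}  (accept∈set)
after full input: {1,2,5}  (accept=1 in)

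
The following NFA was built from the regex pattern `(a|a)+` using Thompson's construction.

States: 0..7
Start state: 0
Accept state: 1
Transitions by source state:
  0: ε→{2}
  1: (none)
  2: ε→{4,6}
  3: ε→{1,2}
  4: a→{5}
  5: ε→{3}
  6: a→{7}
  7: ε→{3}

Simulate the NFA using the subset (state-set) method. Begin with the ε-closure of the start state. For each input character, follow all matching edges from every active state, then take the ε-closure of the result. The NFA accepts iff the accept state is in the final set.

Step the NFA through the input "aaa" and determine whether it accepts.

Answer: ACCEPT

Trace:
S₀ = ε-closure({0}) = {0,2,4,6}
'a' @ 1: {1,2,3,4,5,6,7}  [accepting]
'a' @ 2: {1,2,3,4,5,6,7}  [accepting]
'a' @ 3: {1,2,3,4,5,6,7}  [accepting]
final: {1,2,3,4,5,6,7}; accept 1 in set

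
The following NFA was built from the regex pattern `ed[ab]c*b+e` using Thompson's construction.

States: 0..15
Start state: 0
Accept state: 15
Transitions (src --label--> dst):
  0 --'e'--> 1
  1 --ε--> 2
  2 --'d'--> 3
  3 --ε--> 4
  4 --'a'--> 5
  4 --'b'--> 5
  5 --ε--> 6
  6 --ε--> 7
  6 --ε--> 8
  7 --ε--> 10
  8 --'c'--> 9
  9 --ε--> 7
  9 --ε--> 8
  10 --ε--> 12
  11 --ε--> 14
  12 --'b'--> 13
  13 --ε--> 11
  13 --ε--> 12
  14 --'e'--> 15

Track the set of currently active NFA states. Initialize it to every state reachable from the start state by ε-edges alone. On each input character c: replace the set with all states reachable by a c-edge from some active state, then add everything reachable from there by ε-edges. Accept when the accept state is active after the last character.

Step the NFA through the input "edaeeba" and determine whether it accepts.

S₀ = ε-closure({0}) = {0}
'e' @ 1: {1,2}
'd' @ 2: {3,4}
'a' @ 3: {5,6,7,8,10,12}
'e' @ 4: {}  — dead — no transitions
rest 'eba' ignored (set empty)
after full input: {}  (accept=15 not in)

Answer: REJECT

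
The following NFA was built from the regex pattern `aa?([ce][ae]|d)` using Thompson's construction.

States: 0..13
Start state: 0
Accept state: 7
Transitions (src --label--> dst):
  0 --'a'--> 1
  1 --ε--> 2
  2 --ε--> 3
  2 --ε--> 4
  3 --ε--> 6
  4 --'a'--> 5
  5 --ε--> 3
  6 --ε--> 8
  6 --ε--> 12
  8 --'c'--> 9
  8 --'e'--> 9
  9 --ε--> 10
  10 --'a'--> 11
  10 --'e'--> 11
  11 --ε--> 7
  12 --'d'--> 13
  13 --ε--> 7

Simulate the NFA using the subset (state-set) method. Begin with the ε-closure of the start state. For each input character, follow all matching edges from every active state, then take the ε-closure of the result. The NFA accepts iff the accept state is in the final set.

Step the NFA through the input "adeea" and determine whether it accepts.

initial (ε-close {0}): {0}
'a' @ 1: {1,2,3,4,6,8,12}
'd' @ 2: {7,13}  ✓accept
'e' @ 3: {}  — state set empty
rest 'ea' ignored (set empty)
after full input: {}  (accept=7 not in)

Answer: REJECT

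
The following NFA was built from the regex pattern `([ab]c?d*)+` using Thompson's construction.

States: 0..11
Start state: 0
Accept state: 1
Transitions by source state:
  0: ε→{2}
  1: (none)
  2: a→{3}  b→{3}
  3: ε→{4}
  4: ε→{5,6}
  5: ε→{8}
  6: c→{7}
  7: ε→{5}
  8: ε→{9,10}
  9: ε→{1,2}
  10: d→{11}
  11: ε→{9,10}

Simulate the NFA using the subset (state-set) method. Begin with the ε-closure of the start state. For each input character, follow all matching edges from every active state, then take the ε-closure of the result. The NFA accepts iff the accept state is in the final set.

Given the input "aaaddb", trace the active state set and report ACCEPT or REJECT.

Answer: ACCEPT

Derivation:
S₀ = ε-closure({0}) = {0,2}
'a' @ 1: {1,2,3,4,5,6,8,9,10}  (accept∈set)
'a' @ 2: {1,2,3,4,5,6,8,9,10}  (accept∈set)
'a' @ 3: {1,2,3,4,5,6,8,9,10}  (accept∈set)
'd' @ 4: {1,2,9,10,11}  (accept∈set)
'd' @ 5: {1,2,9,10,11}  (accept∈set)
'b' @ 6: {1,2,3,4,5,6,8,9,10}  (accept∈set)
end set {1,2,3,4,5,6,8,9,10} — state 1 in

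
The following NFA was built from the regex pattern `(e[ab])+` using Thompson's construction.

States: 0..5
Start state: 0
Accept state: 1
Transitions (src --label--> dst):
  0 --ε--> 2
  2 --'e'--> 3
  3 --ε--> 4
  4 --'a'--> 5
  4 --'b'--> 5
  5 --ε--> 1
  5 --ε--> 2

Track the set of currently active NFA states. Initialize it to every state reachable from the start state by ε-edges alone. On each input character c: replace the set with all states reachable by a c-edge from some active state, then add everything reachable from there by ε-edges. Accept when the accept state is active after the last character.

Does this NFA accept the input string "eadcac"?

Answer: REJECT

Trace:
S₀ = ε-closure({0}) = {0,2}
'e' @ 1: {3,4}
'a' @ 2: {1,2,5}  ✓accept
'd' @ 3: {}  — no active states
rest 'cac' ignored (set empty)
final: {}; accept 1 not in set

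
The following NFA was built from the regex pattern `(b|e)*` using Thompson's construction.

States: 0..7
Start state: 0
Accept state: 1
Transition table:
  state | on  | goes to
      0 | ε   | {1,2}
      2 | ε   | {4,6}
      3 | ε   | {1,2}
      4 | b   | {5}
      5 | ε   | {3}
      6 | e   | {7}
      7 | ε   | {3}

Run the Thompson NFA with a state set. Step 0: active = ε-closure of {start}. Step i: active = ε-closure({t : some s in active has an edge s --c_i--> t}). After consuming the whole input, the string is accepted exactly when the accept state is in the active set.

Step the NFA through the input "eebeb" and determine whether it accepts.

Answer: ACCEPT

Steps:
start: ε-closure({0}) = {0,1,2,4,6}
'e' @ 1: {1,2,3,4,6,7}  ✓accept
'e' @ 2: {1,2,3,4,6,7}  ✓accept
'b' @ 3: {1,2,3,4,5,6}  ✓accept
'e' @ 4: {1,2,3,4,6,7}  ✓accept
'b' @ 5: {1,2,3,4,5,6}  ✓accept
end set {1,2,3,4,5,6} — state 1 in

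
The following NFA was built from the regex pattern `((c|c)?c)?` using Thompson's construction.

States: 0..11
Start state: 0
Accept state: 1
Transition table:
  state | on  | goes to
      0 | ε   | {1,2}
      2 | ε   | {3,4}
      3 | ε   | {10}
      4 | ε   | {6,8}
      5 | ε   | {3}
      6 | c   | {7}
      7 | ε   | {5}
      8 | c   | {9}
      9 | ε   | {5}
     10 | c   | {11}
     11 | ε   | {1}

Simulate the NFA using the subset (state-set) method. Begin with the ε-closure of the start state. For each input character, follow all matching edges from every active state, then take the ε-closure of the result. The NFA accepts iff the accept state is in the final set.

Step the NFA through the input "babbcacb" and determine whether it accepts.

Answer: REJECT

Trace:
S₀ = ε-closure({0}) = {0,1,2,3,4,6,8,10}
'b' @ 1: {}  — dead — no transitions
rest 'abbcacb' ignored (set empty)
end set {} — state 1 not in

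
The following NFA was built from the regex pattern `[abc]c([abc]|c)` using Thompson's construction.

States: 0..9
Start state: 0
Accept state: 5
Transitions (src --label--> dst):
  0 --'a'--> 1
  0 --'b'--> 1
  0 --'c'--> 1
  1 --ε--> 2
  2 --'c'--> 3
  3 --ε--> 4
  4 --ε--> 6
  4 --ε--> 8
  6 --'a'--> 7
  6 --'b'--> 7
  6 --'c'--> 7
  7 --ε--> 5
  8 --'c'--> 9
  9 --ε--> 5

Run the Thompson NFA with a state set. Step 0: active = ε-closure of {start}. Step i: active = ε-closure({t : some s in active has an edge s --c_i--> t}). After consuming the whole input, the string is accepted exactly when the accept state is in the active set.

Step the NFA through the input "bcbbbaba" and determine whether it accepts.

initial (ε-close {0}): {0}
'b' @ 1: {1,2}
'c' @ 2: {3,4,6,8}
'b' @ 3: {5,7}  ✓accept
'b' @ 4: {}  — dead — no transitions
rest 'baba' ignored (set empty)
final: {}; accept 5 not in set

Answer: REJECT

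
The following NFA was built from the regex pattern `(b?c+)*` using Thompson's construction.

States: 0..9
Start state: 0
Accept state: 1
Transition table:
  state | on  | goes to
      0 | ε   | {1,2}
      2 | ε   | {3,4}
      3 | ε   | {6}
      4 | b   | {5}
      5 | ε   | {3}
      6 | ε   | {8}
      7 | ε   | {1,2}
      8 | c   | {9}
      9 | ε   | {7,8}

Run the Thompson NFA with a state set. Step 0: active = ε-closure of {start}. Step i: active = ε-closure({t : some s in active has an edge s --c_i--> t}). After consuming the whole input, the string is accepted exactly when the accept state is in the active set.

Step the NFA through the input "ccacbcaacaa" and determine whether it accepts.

Answer: REJECT

Trace:
S₀ = ε-closure({0}) = {0,1,2,3,4,6,8}
'c' @ 1: {1,2,3,4,6,7,8,9}  (accept∈set)
'c' @ 2: {1,2,3,4,6,7,8,9}  (accept∈set)
'a' @ 3: {}  — no active states
rest 'cbcaacaa' ignored (set empty)
end set {} — state 1 not in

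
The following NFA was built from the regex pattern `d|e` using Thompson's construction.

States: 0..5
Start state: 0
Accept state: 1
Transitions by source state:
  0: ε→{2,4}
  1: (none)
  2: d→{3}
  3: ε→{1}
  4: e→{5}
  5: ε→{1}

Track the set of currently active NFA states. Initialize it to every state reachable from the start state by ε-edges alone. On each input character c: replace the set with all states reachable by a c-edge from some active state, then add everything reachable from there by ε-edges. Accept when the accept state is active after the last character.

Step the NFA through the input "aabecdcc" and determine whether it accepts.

Answer: REJECT

Derivation:
S₀ = ε-closure({0}) = {0,2,4}
'a' @ 1: {}  — dead — no transitions
rest 'abecdcc' ignored (set empty)
final: {}; accept 1 not in set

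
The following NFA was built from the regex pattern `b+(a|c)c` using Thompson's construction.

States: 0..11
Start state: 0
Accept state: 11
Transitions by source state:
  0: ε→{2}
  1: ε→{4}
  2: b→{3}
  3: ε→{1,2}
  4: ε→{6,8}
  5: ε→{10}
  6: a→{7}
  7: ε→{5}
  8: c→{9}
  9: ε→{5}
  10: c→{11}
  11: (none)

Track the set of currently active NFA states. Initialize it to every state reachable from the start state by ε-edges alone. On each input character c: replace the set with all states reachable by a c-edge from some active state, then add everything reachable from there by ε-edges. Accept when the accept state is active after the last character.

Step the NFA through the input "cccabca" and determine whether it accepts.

initial (ε-close {0}): {0,2}
'c' @ 1: {}  — no active states
rest 'ccabca' ignored (set empty)
end set {} — state 11 not in

Answer: REJECT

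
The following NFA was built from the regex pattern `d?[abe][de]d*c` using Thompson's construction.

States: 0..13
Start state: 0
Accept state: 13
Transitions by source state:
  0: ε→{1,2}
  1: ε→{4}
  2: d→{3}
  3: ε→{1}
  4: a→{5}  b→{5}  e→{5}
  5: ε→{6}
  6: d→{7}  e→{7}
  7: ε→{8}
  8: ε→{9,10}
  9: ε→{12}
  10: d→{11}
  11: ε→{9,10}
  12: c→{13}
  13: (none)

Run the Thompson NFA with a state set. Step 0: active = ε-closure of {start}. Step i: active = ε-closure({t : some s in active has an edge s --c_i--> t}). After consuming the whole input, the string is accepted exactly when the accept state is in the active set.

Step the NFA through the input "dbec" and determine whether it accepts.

S₀ = ε-closure({0}) = {0,1,2,4}
'd' @ 1: {1,3,4}
'b' @ 2: {5,6}
'e' @ 3: {7,8,9,10,12}
'c' @ 4: {13}  [accepting]
end set {13} — state 13 in

Answer: ACCEPT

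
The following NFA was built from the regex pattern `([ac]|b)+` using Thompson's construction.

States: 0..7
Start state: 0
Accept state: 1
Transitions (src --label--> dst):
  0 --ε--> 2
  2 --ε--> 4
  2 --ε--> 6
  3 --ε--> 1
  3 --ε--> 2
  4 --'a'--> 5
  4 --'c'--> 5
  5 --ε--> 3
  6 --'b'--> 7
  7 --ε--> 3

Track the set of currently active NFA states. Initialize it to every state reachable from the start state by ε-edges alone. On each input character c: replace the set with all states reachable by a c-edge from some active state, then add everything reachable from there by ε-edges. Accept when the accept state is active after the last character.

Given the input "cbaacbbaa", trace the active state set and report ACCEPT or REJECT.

Answer: ACCEPT

Derivation:
start: ε-closure({0}) = {0,2,4,6}
'c' @ 1: {1,2,3,4,5,6}  (accept∈set)
'b' @ 2: {1,2,3,4,6,7}  (accept∈set)
'a' @ 3: {1,2,3,4,5,6}  (accept∈set)
'a' @ 4: {1,2,3,4,5,6}  (accept∈set)
'c' @ 5: {1,2,3,4,5,6}  (accept∈set)
'b' @ 6: {1,2,3,4,6,7}  (accept∈set)
'b' @ 7: {1,2,3,4,6,7}  (accept∈set)
'a' @ 8: {1,2,3,4,5,6}  (accept∈set)
'a' @ 9: {1,2,3,4,5,6}  (accept∈set)
final: {1,2,3,4,5,6}; accept 1 in set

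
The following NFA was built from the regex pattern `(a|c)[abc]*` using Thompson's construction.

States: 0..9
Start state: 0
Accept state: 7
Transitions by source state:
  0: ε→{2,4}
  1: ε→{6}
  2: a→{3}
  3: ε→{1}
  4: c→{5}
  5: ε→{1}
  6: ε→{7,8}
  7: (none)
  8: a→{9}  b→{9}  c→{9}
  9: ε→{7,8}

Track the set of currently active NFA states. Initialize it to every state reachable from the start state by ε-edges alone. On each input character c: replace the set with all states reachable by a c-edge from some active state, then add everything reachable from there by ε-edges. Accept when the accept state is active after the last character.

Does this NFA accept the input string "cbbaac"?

Answer: ACCEPT

Derivation:
start: ε-closure({0}) = {0,2,4}
'c' @ 1: {1,5,6,7,8}  ✓accept
'b' @ 2: {7,8,9}  ✓accept
'b' @ 3: {7,8,9}  ✓accept
'a' @ 4: {7,8,9}  ✓accept
'a' @ 5: {7,8,9}  ✓accept
'c' @ 6: {7,8,9}  ✓accept
final: {7,8,9}; accept 7 in set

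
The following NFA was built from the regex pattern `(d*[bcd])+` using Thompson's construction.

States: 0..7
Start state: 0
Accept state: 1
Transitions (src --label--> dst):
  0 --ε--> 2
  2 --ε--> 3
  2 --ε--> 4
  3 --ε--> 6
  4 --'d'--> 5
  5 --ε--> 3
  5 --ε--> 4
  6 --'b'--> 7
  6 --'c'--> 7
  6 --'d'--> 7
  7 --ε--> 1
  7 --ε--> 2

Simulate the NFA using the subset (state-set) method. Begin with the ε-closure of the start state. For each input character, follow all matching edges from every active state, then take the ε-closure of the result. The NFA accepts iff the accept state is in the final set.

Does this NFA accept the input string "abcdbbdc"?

Answer: REJECT

Derivation:
start: ε-closure({0}) = {0,2,3,4,6}
'a' @ 1: {}  — state set empty
rest 'bcdbbdc' ignored (set empty)
end set {} — state 1 not in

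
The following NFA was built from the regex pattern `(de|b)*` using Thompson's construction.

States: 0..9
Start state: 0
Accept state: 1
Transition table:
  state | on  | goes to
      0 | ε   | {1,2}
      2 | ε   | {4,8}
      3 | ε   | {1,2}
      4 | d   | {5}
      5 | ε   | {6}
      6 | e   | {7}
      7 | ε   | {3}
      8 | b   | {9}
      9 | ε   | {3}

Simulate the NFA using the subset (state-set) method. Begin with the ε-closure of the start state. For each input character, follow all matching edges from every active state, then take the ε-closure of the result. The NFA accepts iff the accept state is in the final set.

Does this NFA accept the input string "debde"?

Answer: ACCEPT

Derivation:
initial (ε-close {0}): {0,1,2,4,8}
'd' @ 1: {5,6}
'e' @ 2: {1,2,3,4,7,8}  [accepting]
'b' @ 3: {1,2,3,4,8,9}  [accepting]
'd' @ 4: {5,6}
'e' @ 5: {1,2,3,4,7,8}  [accepting]
final: {1,2,3,4,7,8}; accept 1 in set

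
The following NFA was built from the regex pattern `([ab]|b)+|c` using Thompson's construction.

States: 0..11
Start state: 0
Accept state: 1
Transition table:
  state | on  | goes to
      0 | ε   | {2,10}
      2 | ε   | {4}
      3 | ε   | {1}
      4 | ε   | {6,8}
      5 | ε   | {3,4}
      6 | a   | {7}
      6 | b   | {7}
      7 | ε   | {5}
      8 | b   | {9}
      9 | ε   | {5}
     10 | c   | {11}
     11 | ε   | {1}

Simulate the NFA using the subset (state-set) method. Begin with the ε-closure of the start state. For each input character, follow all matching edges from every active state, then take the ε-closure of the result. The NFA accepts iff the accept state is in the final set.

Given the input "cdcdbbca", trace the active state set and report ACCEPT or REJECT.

Answer: REJECT

Trace:
S₀ = ε-closure({0}) = {0,2,4,6,8,10}
'c' @ 1: {1,11}  (accept∈set)
'd' @ 2: {}  — no active states
rest 'cdbbca' ignored (set empty)
final: {}; accept 1 not in set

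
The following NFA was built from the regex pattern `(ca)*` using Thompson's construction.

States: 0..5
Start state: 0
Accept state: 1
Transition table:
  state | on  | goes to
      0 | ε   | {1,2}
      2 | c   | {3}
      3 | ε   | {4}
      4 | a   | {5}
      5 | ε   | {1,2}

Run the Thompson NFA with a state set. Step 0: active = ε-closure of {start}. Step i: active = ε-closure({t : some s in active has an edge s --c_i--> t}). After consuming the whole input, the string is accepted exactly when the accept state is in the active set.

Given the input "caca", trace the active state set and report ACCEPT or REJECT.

Answer: ACCEPT

Steps:
S₀ = ε-closure({0}) = {0,1,2}
'c' @ 1: {3,4}
'a' @ 2: {1,2,5}  ✓accept
'c' @ 3: {3,4}
'a' @ 4: {1,2,5}  ✓accept
after full input: {1,2,5}  (accept=1 in)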